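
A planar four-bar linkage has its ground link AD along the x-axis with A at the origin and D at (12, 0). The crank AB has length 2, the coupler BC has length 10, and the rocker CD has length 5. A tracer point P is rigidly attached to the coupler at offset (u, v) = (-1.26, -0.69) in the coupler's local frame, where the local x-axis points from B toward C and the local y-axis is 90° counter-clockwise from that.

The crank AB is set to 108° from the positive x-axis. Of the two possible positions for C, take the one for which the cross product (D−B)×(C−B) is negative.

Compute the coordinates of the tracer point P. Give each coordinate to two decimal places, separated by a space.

A=(0,0), D=(12.00,0)
B = A + 2.00·(cos108°, sin108°) = (-0.6180, 1.9021)
|BD| = 12.7606
circle(B,10.00) ∩ circle(D,5.00): a=9.3190, h=3.6271
  candidates: C₊=(9.1375,4.0996) cross=46.284; C₋=(8.0562,-3.0735) cross=-46.284
  mode - wants cross < 0 → take C=(8.0562,-3.0735) (cross=-46.284)
ex = (C−B)/|BC| = (0.8674,-0.4976); ey = (0.4976,0.8674)
P = B + -1.26·ex + -0.69·ey = (-2.0543,1.9305)

-2.05 1.93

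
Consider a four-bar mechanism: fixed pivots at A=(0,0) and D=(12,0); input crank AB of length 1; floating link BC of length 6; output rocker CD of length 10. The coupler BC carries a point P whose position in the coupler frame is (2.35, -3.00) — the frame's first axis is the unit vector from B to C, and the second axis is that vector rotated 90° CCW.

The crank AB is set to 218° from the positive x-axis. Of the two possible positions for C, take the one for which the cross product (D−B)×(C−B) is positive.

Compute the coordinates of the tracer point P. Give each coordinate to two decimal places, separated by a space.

A=(0,0), D=(12.00,0)
B = A + 1.00·(cos218°, sin218°) = (-0.7880, -0.6157)
|BD| = 12.8028
circle(B,6.00) ∩ circle(D,10.00): a=3.9020, h=4.5579
  candidates: C₊=(2.8903,4.1246) cross=58.354; C₋=(3.3286,-4.9807) cross=-58.354
  mode + wants cross > 0 → take C=(2.8903,4.1246) (cross=58.354)
ex = (C−B)/|BC| = (0.6130,0.7900); ey = (-0.7900,0.6130)
P = B + 2.35·ex + -3.00·ey = (3.0228,-0.5982)

3.02 -0.60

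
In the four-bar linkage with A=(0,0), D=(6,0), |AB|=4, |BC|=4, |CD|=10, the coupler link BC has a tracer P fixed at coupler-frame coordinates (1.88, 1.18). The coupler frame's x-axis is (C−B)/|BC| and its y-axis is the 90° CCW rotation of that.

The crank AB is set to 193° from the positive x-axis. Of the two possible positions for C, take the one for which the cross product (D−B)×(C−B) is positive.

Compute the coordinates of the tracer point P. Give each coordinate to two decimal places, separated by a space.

-4.89 1.08

A=(0,0), D=(6.00,0)
B = A + 4.00·(cos193°, sin193°) = (-3.8975, -0.8998)
|BD| = 9.9383
circle(B,4.00) ∩ circle(D,10.00): a=0.7431, h=3.9304
  candidates: C₊=(-3.5133,3.0817) cross=39.061; C₋=(-2.8016,-4.7468) cross=-39.061
  mode + wants cross > 0 → take C=(-3.5133,3.0817) (cross=39.061)
ex = (C−B)/|BC| = (0.0960,0.9954); ey = (-0.9954,0.0960)
P = B + 1.88·ex + 1.18·ey = (-4.8915,1.0848)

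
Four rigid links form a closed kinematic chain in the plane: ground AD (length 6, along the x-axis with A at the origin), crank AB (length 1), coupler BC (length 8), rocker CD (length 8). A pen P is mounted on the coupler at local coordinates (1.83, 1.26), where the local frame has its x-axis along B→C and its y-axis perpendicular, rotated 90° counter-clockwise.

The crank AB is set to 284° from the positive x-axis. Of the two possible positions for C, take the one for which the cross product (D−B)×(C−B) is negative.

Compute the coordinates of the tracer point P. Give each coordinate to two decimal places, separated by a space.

2.26 -1.89

A=(0,0), D=(6.00,0)
B = A + 1.00·(cos284°, sin284°) = (0.2419, -0.9703)
|BD| = 5.8393
circle(B,8.00) ∩ circle(D,8.00): a=2.9196, h=7.4482
  candidates: C₊=(1.8833,6.8595) cross=43.492; C₋=(4.3586,-7.8298) cross=-43.492
  mode - wants cross < 0 → take C=(4.3586,-7.8298) (cross=-43.492)
ex = (C−B)/|BC| = (0.5146,-0.8574); ey = (0.8574,0.5146)
P = B + 1.83·ex + 1.26·ey = (2.2640,-1.8910)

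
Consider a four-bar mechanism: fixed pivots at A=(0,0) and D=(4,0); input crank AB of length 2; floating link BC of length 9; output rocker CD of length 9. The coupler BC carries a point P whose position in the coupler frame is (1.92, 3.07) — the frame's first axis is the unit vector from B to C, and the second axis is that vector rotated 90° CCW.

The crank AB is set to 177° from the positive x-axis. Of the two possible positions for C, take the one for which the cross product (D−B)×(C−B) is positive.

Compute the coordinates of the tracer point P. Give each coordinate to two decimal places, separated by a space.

-4.20 2.98

A=(0,0), D=(4.00,0)
B = A + 2.00·(cos177°, sin177°) = (-1.9973, 0.1047)
|BD| = 5.9982
circle(B,9.00) ∩ circle(D,9.00): a=2.9991, h=8.4856
  candidates: C₊=(1.1494,8.5366) cross=50.898; C₋=(0.8533,-8.4320) cross=-50.898
  mode + wants cross > 0 → take C=(1.1494,8.5366) (cross=50.898)
ex = (C−B)/|BC| = (0.3496,0.9369); ey = (-0.9369,0.3496)
P = B + 1.92·ex + 3.07·ey = (-4.2022,2.9769)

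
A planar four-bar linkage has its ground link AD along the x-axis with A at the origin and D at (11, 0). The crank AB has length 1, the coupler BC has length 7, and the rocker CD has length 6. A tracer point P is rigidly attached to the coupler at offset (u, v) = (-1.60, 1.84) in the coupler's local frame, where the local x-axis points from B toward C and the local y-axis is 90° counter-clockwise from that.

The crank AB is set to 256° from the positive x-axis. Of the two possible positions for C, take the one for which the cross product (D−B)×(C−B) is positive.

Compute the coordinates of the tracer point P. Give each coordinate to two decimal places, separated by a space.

A=(0,0), D=(11.00,0)
B = A + 1.00·(cos256°, sin256°) = (-0.2419, -0.9703)
|BD| = 11.2837
circle(B,7.00) ∩ circle(D,6.00): a=6.2179, h=3.2152
  candidates: C₊=(5.6765,2.7677) cross=36.280; C₋=(6.2294,-3.6389) cross=-36.280
  mode + wants cross > 0 → take C=(5.6765,2.7677) (cross=36.280)
ex = (C−B)/|BC| = (0.8455,0.5340); ey = (-0.5340,0.8455)
P = B + -1.60·ex + 1.84·ey = (-2.5773,-0.2690)

-2.58 -0.27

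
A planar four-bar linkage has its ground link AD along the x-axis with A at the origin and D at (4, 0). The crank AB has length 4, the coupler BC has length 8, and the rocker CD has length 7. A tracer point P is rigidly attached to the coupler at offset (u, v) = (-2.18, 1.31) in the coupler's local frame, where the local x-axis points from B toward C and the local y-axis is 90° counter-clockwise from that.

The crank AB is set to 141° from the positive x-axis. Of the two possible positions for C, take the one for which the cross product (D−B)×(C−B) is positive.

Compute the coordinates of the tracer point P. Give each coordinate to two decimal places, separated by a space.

A=(0,0), D=(4.00,0)
B = A + 4.00·(cos141°, sin141°) = (-3.1086, 2.5173)
|BD| = 7.5411
circle(B,8.00) ∩ circle(D,7.00): a=4.7651, h=6.4260
  candidates: C₊=(3.5283,6.9841) cross=48.459; C₋=(-0.7618,-5.1308) cross=-48.459
  mode + wants cross > 0 → take C=(3.5283,6.9841) (cross=48.459)
ex = (C−B)/|BC| = (0.8296,0.5584); ey = (-0.5584,0.8296)
P = B + -2.18·ex + 1.31·ey = (-5.6486,2.3869)

-5.65 2.39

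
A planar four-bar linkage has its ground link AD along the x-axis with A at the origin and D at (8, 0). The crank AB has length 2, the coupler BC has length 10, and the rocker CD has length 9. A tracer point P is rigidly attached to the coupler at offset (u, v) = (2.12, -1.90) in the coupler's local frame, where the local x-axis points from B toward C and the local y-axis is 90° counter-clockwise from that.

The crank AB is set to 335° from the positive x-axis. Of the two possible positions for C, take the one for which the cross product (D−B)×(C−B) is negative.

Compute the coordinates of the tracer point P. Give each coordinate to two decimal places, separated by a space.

A=(0,0), D=(8.00,0)
B = A + 2.00·(cos335°, sin335°) = (1.8126, -0.8452)
|BD| = 6.2448
circle(B,10.00) ∩ circle(D,9.00): a=4.6437, h=8.8564
  candidates: C₊=(5.2149,8.5582) cross=55.307; C₋=(7.6123,-8.9916) cross=-55.307
  mode - wants cross < 0 → take C=(7.6123,-8.9916) (cross=-55.307)
ex = (C−B)/|BC| = (0.5800,-0.8146); ey = (0.8146,0.5800)
P = B + 2.12·ex + -1.90·ey = (1.4943,-3.6742)

1.49 -3.67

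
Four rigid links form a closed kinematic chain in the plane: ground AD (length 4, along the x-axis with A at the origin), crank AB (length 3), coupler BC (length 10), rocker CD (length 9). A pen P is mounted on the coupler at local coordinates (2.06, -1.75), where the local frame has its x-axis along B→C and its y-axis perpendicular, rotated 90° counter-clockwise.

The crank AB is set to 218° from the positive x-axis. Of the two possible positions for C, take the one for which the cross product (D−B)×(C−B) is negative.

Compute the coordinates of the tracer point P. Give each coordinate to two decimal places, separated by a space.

-2.17 -4.54

A=(0,0), D=(4.00,0)
B = A + 3.00·(cos218°, sin218°) = (-2.3640, -1.8470)
|BD| = 6.6266
circle(B,10.00) ∩ circle(D,9.00): a=4.7469, h=8.8015
  candidates: C₊=(-0.2584,7.9288) cross=58.324; C₋=(4.6480,-8.9766) cross=-58.324
  mode - wants cross < 0 → take C=(4.6480,-8.9766) (cross=-58.324)
ex = (C−B)/|BC| = (0.7012,-0.7130); ey = (0.7130,0.7012)
P = B + 2.06·ex + -1.75·ey = (-2.1673,-4.5428)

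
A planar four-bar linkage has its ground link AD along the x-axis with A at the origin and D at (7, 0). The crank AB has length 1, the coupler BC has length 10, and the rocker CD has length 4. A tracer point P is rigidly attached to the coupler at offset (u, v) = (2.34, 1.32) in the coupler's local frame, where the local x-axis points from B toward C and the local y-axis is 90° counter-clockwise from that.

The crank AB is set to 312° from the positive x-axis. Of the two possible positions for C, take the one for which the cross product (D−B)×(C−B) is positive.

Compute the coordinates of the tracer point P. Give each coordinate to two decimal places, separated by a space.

2.46 1.26

A=(0,0), D=(7.00,0)
B = A + 1.00·(cos312°, sin312°) = (0.6691, -0.7431)
|BD| = 6.3743
circle(B,10.00) ∩ circle(D,4.00): a=9.7761, h=2.1043
  candidates: C₊=(10.1332,2.4865) cross=13.414; C₋=(10.6239,-1.6934) cross=-13.414
  mode + wants cross > 0 → take C=(10.1332,2.4865) (cross=13.414)
ex = (C−B)/|BC| = (0.9464,0.3230); ey = (-0.3230,0.9464)
P = B + 2.34·ex + 1.32·ey = (2.4574,1.2619)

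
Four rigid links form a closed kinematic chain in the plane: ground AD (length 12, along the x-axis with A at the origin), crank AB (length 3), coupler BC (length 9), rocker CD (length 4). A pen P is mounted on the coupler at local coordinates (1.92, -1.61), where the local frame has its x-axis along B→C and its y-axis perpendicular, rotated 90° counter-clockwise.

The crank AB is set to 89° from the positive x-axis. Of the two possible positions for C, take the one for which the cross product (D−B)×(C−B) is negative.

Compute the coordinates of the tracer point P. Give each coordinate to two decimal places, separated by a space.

A=(0,0), D=(12.00,0)
B = A + 3.00·(cos89°, sin89°) = (0.0524, 2.9995)
|BD| = 12.3184
circle(B,9.00) ∩ circle(D,4.00): a=8.7975, h=1.8983
  candidates: C₊=(9.0473,2.6985) cross=23.384; C₋=(8.1229,-0.9838) cross=-23.384
  mode - wants cross < 0 → take C=(8.1229,-0.9838) (cross=-23.384)
ex = (C−B)/|BC| = (0.8967,-0.4426); ey = (0.4426,0.8967)
P = B + 1.92·ex + -1.61·ey = (1.0615,0.7060)

1.06 0.71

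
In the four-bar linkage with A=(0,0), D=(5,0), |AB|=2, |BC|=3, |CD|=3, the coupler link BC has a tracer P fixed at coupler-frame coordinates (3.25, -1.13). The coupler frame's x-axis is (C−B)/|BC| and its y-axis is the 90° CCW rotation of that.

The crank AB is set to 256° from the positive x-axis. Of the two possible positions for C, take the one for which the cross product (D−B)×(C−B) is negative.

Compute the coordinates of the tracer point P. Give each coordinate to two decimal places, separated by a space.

2.86 -2.77

A=(0,0), D=(5.00,0)
B = A + 2.00·(cos256°, sin256°) = (-0.4838, -1.9406)
|BD| = 5.8171
circle(B,3.00) ∩ circle(D,3.00): a=2.9085, h=0.7351
  candidates: C₊=(2.0128,-0.2773) cross=4.276; C₋=(2.5033,-1.6633) cross=-4.276
  mode - wants cross < 0 → take C=(2.5033,-1.6633) (cross=-4.276)
ex = (C−B)/|BC| = (0.9957,0.0924); ey = (-0.0924,0.9957)
P = B + 3.25·ex + -1.13·ey = (2.8567,-2.7654)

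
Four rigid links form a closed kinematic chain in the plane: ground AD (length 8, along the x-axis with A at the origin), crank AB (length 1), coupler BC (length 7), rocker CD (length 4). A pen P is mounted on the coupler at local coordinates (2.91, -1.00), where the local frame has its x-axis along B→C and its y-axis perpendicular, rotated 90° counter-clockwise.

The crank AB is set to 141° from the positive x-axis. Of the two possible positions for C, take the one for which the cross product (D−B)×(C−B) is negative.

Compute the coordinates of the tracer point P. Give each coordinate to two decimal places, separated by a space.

1.23 -1.71

A=(0,0), D=(8.00,0)
B = A + 1.00·(cos141°, sin141°) = (-0.7771, 0.6293)
|BD| = 8.7997
circle(B,7.00) ∩ circle(D,4.00): a=6.2749, h=3.1025
  candidates: C₊=(5.7036,3.2751) cross=27.301; C₋=(5.2598,-2.9140) cross=-27.301
  mode - wants cross < 0 → take C=(5.2598,-2.9140) (cross=-27.301)
ex = (C−B)/|BC| = (0.8624,-0.5062); ey = (0.5062,0.8624)
P = B + 2.91·ex + -1.00·ey = (1.2263,-1.7061)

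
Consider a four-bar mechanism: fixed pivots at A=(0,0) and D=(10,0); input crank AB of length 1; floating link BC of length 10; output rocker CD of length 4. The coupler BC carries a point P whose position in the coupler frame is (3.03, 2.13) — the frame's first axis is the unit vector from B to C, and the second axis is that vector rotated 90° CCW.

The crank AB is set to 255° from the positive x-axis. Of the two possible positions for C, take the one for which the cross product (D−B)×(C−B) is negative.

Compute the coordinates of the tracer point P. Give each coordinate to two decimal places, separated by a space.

A=(0,0), D=(10.00,0)
B = A + 1.00·(cos255°, sin255°) = (-0.2588, -0.9659)
|BD| = 10.3042
circle(B,10.00) ∩ circle(D,4.00): a=9.2281, h=3.8525
  candidates: C₊=(8.5675,3.7347) cross=39.697; C₋=(9.2898,-3.9364) cross=-39.697
  mode - wants cross < 0 → take C=(9.2898,-3.9364) (cross=-39.697)
ex = (C−B)/|BC| = (0.9549,-0.2971); ey = (0.2971,0.9549)
P = B + 3.03·ex + 2.13·ey = (3.2671,0.1679)

3.27 0.17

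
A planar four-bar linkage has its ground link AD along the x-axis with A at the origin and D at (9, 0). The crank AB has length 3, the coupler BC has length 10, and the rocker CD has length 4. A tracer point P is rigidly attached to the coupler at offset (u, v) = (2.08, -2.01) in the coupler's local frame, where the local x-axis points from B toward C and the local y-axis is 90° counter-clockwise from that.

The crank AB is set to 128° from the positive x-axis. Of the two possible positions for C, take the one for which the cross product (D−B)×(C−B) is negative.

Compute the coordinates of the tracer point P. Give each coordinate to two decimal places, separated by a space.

A=(0,0), D=(9.00,0)
B = A + 3.00·(cos128°, sin128°) = (-1.8470, 2.3640)
|BD| = 11.1016
circle(B,10.00) ∩ circle(D,4.00): a=9.3340, h=3.5883
  candidates: C₊=(8.0371,3.8824) cross=39.836; C₋=(6.5089,-3.1296) cross=-39.836
  mode - wants cross < 0 → take C=(6.5089,-3.1296) (cross=-39.836)
ex = (C−B)/|BC| = (0.8356,-0.5494); ey = (0.5494,0.8356)
P = B + 2.08·ex + -2.01·ey = (-1.2132,-0.4582)

-1.21 -0.46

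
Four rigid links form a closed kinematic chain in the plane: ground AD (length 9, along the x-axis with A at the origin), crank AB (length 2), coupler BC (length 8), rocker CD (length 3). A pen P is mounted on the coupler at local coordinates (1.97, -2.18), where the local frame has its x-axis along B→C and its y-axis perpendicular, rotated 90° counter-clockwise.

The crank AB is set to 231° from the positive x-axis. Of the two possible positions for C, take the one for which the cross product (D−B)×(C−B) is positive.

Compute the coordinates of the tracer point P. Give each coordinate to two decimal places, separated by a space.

1.34 -2.92

A=(0,0), D=(9.00,0)
B = A + 2.00·(cos231°, sin231°) = (-1.2586, -1.5543)
|BD| = 10.3757
circle(B,8.00) ∩ circle(D,3.00): a=7.8383, h=1.6004
  candidates: C₊=(6.2514,1.2023) cross=16.606; C₋=(6.7309,-1.9625) cross=-16.606
  mode + wants cross > 0 → take C=(6.2514,1.2023) (cross=16.606)
ex = (C−B)/|BC| = (0.9388,0.3446); ey = (-0.3446,0.9388)
P = B + 1.97·ex + -2.18·ey = (1.3419,-2.9220)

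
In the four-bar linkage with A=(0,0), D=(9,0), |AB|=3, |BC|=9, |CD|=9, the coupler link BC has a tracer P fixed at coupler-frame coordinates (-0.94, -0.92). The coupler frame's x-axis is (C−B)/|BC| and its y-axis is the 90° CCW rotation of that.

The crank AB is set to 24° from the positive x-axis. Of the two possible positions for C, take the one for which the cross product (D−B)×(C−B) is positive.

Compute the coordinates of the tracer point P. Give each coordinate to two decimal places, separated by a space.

A=(0,0), D=(9.00,0)
B = A + 3.00·(cos24°, sin24°) = (2.7406, 1.2202)
|BD| = 6.3772
circle(B,9.00) ∩ circle(D,9.00): a=3.1886, h=8.4162
  candidates: C₊=(7.4807,8.8708) cross=53.672; C₋=(4.2600,-7.6506) cross=-53.672
  mode + wants cross > 0 → take C=(7.4807,8.8708) (cross=53.672)
ex = (C−B)/|BC| = (0.5267,0.8501); ey = (-0.8501,0.5267)
P = B + -0.94·ex + -0.92·ey = (3.0276,-0.0634)

3.03 -0.06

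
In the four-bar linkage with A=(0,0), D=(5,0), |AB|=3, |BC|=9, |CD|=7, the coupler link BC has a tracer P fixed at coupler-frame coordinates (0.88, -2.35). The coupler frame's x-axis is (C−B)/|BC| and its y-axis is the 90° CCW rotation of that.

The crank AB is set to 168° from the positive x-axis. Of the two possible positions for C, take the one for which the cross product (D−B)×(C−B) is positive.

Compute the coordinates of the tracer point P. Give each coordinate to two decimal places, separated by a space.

A=(0,0), D=(5.00,0)
B = A + 3.00·(cos168°, sin168°) = (-2.9344, 0.6237)
|BD| = 7.9589
circle(B,9.00) ∩ circle(D,7.00): a=5.9898, h=6.7173
  candidates: C₊=(3.5634,6.8510) cross=53.463; C₋=(2.5105,-6.5423) cross=-53.463
  mode + wants cross > 0 → take C=(3.5634,6.8510) (cross=53.463)
ex = (C−B)/|BC| = (0.7220,0.6919); ey = (-0.6919,0.7220)
P = B + 0.88·ex + -2.35·ey = (-0.6731,-0.4640)

-0.67 -0.46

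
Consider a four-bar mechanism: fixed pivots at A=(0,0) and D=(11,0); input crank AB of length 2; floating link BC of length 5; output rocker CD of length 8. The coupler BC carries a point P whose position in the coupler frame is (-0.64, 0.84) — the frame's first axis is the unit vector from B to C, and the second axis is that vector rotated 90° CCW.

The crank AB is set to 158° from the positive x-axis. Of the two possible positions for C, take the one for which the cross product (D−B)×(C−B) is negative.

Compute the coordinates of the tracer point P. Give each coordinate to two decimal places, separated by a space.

A=(0,0), D=(11.00,0)
B = A + 2.00·(cos158°, sin158°) = (-1.8544, 0.7492)
|BD| = 12.8762
circle(B,5.00) ∩ circle(D,8.00): a=4.9237, h=0.8703
  candidates: C₊=(3.1116,1.3316) cross=11.207; C₋=(3.0103,-0.4061) cross=-11.207
  mode - wants cross < 0 → take C=(3.0103,-0.4061) (cross=-11.207)
ex = (C−B)/|BC| = (0.9729,-0.2311); ey = (0.2311,0.9729)
P = B + -0.64·ex + 0.84·ey = (-2.2829,1.7144)

-2.28 1.71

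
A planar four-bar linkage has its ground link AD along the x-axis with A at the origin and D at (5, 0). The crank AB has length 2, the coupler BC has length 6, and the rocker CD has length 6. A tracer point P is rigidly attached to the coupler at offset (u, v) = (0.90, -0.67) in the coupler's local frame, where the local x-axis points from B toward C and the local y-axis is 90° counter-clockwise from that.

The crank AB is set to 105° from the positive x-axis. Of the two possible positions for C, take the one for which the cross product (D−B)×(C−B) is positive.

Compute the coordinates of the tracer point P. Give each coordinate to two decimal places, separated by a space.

A=(0,0), D=(5.00,0)
B = A + 2.00·(cos105°, sin105°) = (-0.5176, 1.9319)
|BD| = 5.8461
circle(B,6.00) ∩ circle(D,6.00): a=2.9230, h=5.2398
  candidates: C₊=(3.9727,5.9114) cross=30.632; C₋=(0.5097,-3.9795) cross=-30.632
  mode + wants cross > 0 → take C=(3.9727,5.9114) (cross=30.632)
ex = (C−B)/|BC| = (0.7484,0.6633); ey = (-0.6633,0.7484)
P = B + 0.90·ex + -0.67·ey = (0.6003,2.0274)

0.60 2.03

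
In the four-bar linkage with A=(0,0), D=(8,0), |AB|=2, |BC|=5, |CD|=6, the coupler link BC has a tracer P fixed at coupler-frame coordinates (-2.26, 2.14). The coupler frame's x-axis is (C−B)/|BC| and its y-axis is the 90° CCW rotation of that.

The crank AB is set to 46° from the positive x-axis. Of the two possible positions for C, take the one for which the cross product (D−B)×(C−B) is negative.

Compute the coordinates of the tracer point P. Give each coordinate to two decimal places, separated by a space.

2.69 4.26

A=(0,0), D=(8.00,0)
B = A + 2.00·(cos46°, sin46°) = (1.3893, 1.4387)
|BD| = 6.7654
circle(B,5.00) ∩ circle(D,6.00): a=2.5698, h=4.2891
  candidates: C₊=(4.8124,5.0832) cross=29.018; C₋=(2.9882,-3.2988) cross=-29.018
  mode - wants cross < 0 → take C=(2.9882,-3.2988) (cross=-29.018)
ex = (C−B)/|BC| = (0.3198,-0.9475); ey = (0.9475,0.3198)
P = B + -2.26·ex + 2.14·ey = (2.6943,4.2643)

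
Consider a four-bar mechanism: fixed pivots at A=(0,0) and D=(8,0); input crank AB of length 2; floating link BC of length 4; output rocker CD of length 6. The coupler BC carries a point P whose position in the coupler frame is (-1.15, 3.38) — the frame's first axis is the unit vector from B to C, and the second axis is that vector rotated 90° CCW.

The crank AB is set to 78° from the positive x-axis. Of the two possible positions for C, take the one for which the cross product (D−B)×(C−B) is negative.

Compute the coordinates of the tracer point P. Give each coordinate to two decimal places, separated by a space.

A=(0,0), D=(8.00,0)
B = A + 2.00·(cos78°, sin78°) = (0.4158, 1.9563)
|BD| = 7.8324
circle(B,4.00) ∩ circle(D,6.00): a=2.6395, h=3.0055
  candidates: C₊=(3.7223,4.2073) cross=23.541; C₋=(2.2209,-1.6132) cross=-23.541
  mode - wants cross < 0 → take C=(2.2209,-1.6132) (cross=-23.541)
ex = (C−B)/|BC| = (0.4513,-0.8924); ey = (0.8924,0.4513)
P = B + -1.15·ex + 3.38·ey = (2.9131,4.5079)

2.91 4.51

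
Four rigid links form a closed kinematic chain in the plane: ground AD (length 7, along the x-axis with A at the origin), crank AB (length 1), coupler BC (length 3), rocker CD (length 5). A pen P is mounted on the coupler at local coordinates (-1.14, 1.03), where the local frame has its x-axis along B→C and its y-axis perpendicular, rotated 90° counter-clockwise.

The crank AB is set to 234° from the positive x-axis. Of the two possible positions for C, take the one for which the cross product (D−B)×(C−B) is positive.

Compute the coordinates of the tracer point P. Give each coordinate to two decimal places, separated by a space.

-2.08 -0.46

A=(0,0), D=(7.00,0)
B = A + 1.00·(cos234°, sin234°) = (-0.5878, -0.8090)
|BD| = 7.6308
circle(B,3.00) ∩ circle(D,5.00): a=2.7670, h=1.1592
  candidates: C₊=(2.0407,0.6370) cross=8.845; C₋=(2.2865,-1.6683) cross=-8.845
  mode + wants cross > 0 → take C=(2.0407,0.6370) (cross=8.845)
ex = (C−B)/|BC| = (0.8762,0.4820); ey = (-0.4820,0.8762)
P = B + -1.14·ex + 1.03·ey = (-2.0831,-0.4560)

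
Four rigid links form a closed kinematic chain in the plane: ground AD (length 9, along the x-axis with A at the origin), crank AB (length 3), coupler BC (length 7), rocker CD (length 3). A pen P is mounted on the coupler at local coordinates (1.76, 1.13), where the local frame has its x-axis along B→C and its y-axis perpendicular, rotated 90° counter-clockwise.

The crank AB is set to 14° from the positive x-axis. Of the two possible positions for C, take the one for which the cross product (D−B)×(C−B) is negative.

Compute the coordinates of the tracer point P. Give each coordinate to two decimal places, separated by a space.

5.00 0.75

A=(0,0), D=(9.00,0)
B = A + 3.00·(cos14°, sin14°) = (2.9109, 0.7258)
|BD| = 6.1322
circle(B,7.00) ∩ circle(D,3.00): a=6.3276, h=2.9936
  candidates: C₊=(9.5483,2.9495) cross=18.358; C₋=(8.8397,-2.9957) cross=-18.358
  mode - wants cross < 0 → take C=(8.8397,-2.9957) (cross=-18.358)
ex = (C−B)/|BC| = (0.8470,-0.5316); ey = (0.5316,0.8470)
P = B + 1.76·ex + 1.13·ey = (5.0023,0.7472)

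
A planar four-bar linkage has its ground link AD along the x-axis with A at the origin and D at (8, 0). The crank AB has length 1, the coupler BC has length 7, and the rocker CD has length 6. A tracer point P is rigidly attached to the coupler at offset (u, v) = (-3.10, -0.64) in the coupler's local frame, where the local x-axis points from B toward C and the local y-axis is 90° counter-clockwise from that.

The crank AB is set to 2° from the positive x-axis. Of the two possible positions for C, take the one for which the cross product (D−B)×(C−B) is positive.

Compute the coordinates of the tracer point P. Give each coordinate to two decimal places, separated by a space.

A=(0,0), D=(8.00,0)
B = A + 1.00·(cos2°, sin2°) = (0.9994, 0.0349)
|BD| = 7.0007
circle(B,7.00) ∩ circle(D,6.00): a=4.4288, h=5.4208
  candidates: C₊=(5.4552,5.4336) cross=37.950; C₋=(5.4011,-5.4079) cross=-37.950
  mode + wants cross > 0 → take C=(5.4552,5.4336) (cross=37.950)
ex = (C−B)/|BC| = (0.6365,0.7712); ey = (-0.7712,0.6365)
P = B + -3.10·ex + -0.64·ey = (-0.4803,-2.7633)

-0.48 -2.76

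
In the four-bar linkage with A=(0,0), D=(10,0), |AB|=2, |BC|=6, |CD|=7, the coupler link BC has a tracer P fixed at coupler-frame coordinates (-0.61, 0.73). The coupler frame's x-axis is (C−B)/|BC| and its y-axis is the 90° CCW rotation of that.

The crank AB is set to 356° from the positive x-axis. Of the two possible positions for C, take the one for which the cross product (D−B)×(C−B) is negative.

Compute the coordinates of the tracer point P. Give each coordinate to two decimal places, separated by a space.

A=(0,0), D=(10.00,0)
B = A + 2.00·(cos356°, sin356°) = (1.9951, -0.1395)
|BD| = 8.0061
circle(B,6.00) ∩ circle(D,7.00): a=3.1912, h=5.0810
  candidates: C₊=(5.0973,4.9963) cross=40.679; C₋=(5.2743,-5.1641) cross=-40.679
  mode - wants cross < 0 → take C=(5.2743,-5.1641) (cross=-40.679)
ex = (C−B)/|BC| = (0.5465,-0.8374); ey = (0.8374,0.5465)
P = B + -0.61·ex + 0.73·ey = (2.2731,0.7703)

2.27 0.77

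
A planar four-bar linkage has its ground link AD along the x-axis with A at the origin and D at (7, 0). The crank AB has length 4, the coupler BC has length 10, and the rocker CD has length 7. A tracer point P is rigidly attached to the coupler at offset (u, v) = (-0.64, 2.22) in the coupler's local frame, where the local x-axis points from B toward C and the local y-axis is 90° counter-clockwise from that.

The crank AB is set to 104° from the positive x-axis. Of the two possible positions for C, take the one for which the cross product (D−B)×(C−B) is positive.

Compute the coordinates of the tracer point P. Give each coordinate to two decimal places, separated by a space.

-2.23 5.82

A=(0,0), D=(7.00,0)
B = A + 4.00·(cos104°, sin104°) = (-0.9677, 3.8812)
|BD| = 8.8627
circle(B,10.00) ∩ circle(D,7.00): a=7.3086, h=6.8253
  candidates: C₊=(8.5918,6.8166) cross=60.491; C₋=(2.6139,-5.4554) cross=-60.491
  mode + wants cross > 0 → take C=(8.5918,6.8166) (cross=60.491)
ex = (C−B)/|BC| = (0.9559,0.2935); ey = (-0.2935,0.9559)
P = B + -0.64·ex + 2.22·ey = (-2.2312,5.8155)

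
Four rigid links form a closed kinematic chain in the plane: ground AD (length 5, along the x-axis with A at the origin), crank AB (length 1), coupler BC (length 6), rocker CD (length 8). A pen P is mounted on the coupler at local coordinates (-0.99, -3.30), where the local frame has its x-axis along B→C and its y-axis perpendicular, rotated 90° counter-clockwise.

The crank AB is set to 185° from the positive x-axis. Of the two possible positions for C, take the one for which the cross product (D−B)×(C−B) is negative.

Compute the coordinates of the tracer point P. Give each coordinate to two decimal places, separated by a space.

-4.39 0.48

A=(0,0), D=(5.00,0)
B = A + 1.00·(cos185°, sin185°) = (-0.9962, -0.0872)
|BD| = 5.9968
circle(B,6.00) ∩ circle(D,8.00): a=0.6638, h=5.9632
  candidates: C₊=(-0.4191,5.8850) cross=35.760; C₋=(-0.2458,-6.0400) cross=-35.760
  mode - wants cross < 0 → take C=(-0.2458,-6.0400) (cross=-35.760)
ex = (C−B)/|BC| = (0.1251,-0.9921); ey = (0.9921,0.1251)
P = B + -0.99·ex + -3.30·ey = (-4.3941,0.4823)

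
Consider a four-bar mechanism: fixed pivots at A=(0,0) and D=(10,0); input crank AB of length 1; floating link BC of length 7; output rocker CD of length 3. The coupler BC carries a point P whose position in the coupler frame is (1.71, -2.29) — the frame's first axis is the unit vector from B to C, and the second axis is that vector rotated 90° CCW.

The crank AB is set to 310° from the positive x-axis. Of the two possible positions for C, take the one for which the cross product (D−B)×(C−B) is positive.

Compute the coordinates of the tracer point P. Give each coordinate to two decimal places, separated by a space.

A=(0,0), D=(10.00,0)
B = A + 1.00·(cos310°, sin310°) = (0.6428, -0.7660)
|BD| = 9.3885
circle(B,7.00) ∩ circle(D,3.00): a=6.8245, h=1.5575
  candidates: C₊=(7.3175,1.3431) cross=14.623; C₋=(7.5716,-1.7615) cross=-14.623
  mode + wants cross > 0 → take C=(7.3175,1.3431) (cross=14.623)
ex = (C−B)/|BC| = (0.9535,0.3013); ey = (-0.3013,0.9535)
P = B + 1.71·ex + -2.29·ey = (2.9633,-2.4344)

2.96 -2.43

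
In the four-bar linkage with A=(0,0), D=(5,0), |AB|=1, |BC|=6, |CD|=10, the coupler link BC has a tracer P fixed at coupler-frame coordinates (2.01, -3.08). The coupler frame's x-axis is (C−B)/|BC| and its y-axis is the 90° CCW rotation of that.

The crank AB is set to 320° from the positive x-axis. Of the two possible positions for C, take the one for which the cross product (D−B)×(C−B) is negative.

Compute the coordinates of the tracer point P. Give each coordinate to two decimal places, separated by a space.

-2.67 0.67

A=(0,0), D=(5.00,0)
B = A + 1.00·(cos320°, sin320°) = (0.7660, -0.6428)
|BD| = 4.2825
circle(B,6.00) ∩ circle(D,10.00): a=-5.3311, h=2.7531
  candidates: C₊=(-4.9179,1.2789) cross=11.790; C₋=(-4.0914,-4.1649) cross=-11.790
  mode - wants cross < 0 → take C=(-4.0914,-4.1649) (cross=-11.790)
ex = (C−B)/|BC| = (-0.8096,-0.5870); ey = (0.5870,-0.8096)
P = B + 2.01·ex + -3.08·ey = (-2.6692,0.6708)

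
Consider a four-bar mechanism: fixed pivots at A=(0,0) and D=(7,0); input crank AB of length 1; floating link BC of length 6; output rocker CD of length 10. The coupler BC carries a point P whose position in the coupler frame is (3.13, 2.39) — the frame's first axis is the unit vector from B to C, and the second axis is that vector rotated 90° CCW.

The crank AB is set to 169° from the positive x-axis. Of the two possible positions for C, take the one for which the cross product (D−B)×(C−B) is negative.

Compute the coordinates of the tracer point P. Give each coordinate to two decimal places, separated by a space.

A=(0,0), D=(7.00,0)
B = A + 1.00·(cos169°, sin169°) = (-0.9816, 0.1908)
|BD| = 7.9839
circle(B,6.00) ∩ circle(D,10.00): a=-0.0161, h=6.0000
  candidates: C₊=(-0.8543,6.1895) cross=47.903; C₋=(-1.1411,-5.8071) cross=-47.903
  mode - wants cross < 0 → take C=(-1.1411,-5.8071) (cross=-47.903)
ex = (C−B)/|BC| = (-0.0266,-0.9996); ey = (0.9996,-0.0266)
P = B + 3.13·ex + 2.39·ey = (1.3243,-3.0016)

1.32 -3.00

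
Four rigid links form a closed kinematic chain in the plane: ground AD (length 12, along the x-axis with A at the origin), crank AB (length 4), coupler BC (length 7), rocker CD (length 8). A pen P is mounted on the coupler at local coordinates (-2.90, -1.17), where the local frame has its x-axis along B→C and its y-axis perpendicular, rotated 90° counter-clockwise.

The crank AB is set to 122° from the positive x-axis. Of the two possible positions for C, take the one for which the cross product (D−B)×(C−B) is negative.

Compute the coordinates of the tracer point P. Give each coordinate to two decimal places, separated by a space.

-5.22 3.78

A=(0,0), D=(12.00,0)
B = A + 4.00·(cos122°, sin122°) = (-2.1197, 3.3922)
|BD| = 14.5214
circle(B,7.00) ∩ circle(D,8.00): a=6.7442, h=1.8749
  candidates: C₊=(4.8759,3.6398) cross=27.226; C₋=(4.0000,-0.0063) cross=-27.226
  mode - wants cross < 0 → take C=(4.0000,-0.0063) (cross=-27.226)
ex = (C−B)/|BC| = (0.8742,-0.4855); ey = (0.4855,0.8742)
P = B + -2.90·ex + -1.17·ey = (-5.2230,3.7773)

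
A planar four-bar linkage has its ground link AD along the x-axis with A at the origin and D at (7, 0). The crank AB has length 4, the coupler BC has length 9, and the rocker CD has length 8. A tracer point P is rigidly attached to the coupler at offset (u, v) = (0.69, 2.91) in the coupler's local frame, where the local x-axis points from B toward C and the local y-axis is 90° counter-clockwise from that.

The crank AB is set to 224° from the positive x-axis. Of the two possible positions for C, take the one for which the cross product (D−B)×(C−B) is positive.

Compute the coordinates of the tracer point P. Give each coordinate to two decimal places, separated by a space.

-5.20 -0.89

A=(0,0), D=(7.00,0)
B = A + 4.00·(cos224°, sin224°) = (-2.8774, -2.7786)
|BD| = 10.2608
circle(B,9.00) ∩ circle(D,8.00): a=5.9588, h=6.7448
  candidates: C₊=(1.0322,5.3278) cross=69.207; C₋=(4.6853,-7.6578) cross=-69.207
  mode + wants cross > 0 → take C=(1.0322,5.3278) (cross=69.207)
ex = (C−B)/|BC| = (0.4344,0.9007); ey = (-0.9007,0.4344)
P = B + 0.69·ex + 2.91·ey = (-5.1987,-0.8930)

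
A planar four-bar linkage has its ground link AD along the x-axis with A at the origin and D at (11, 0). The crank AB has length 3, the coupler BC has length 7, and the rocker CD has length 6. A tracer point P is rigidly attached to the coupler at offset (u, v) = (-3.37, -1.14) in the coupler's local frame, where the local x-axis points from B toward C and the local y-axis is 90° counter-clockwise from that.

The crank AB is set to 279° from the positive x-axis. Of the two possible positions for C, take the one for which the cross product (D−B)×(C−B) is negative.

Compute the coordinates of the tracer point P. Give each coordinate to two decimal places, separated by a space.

A=(0,0), D=(11.00,0)
B = A + 3.00·(cos279°, sin279°) = (0.4693, -2.9631)
|BD| = 10.9396
circle(B,7.00) ∩ circle(D,6.00): a=6.0640, h=3.4969
  candidates: C₊=(5.3595,2.0456) cross=38.254; C₋=(7.2538,-4.6868) cross=-38.254
  mode - wants cross < 0 → take C=(7.2538,-4.6868) (cross=-38.254)
ex = (C−B)/|BC| = (0.9692,-0.2462); ey = (0.2462,0.9692)
P = B + -3.37·ex + -1.14·ey = (-3.0776,-3.2381)

-3.08 -3.24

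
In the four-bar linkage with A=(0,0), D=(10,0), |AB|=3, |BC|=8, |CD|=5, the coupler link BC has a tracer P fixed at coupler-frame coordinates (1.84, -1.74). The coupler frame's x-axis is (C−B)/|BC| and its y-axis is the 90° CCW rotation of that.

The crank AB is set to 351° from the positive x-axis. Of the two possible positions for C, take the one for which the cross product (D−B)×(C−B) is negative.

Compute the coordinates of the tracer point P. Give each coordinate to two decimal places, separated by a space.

A=(0,0), D=(10.00,0)
B = A + 3.00·(cos351°, sin351°) = (2.9631, -0.4693)
|BD| = 7.0526
circle(B,8.00) ∩ circle(D,5.00): a=6.2912, h=4.9417
  candidates: C₊=(8.9115,4.8801) cross=34.852; C₋=(9.5692,-4.9814) cross=-34.852
  mode - wants cross < 0 → take C=(9.5692,-4.9814) (cross=-34.852)
ex = (C−B)/|BC| = (0.8258,-0.5640); ey = (0.5640,0.8258)
P = B + 1.84·ex + -1.74·ey = (3.5011,-2.9439)

3.50 -2.94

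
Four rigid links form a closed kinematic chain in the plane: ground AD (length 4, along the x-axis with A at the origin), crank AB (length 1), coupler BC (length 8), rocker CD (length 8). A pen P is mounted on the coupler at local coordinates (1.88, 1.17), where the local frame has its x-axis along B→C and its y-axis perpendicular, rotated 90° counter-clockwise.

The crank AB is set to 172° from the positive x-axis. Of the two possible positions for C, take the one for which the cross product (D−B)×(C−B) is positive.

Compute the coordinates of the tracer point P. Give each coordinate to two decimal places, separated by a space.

A=(0,0), D=(4.00,0)
B = A + 1.00·(cos172°, sin172°) = (-0.9903, 0.1392)
|BD| = 4.9922
circle(B,8.00) ∩ circle(D,8.00): a=2.4961, h=7.6006
  candidates: C₊=(1.7168,7.6673) cross=37.944; C₋=(1.2930,-7.5281) cross=-37.944
  mode + wants cross > 0 → take C=(1.7168,7.6673) (cross=37.944)
ex = (C−B)/|BC| = (0.3384,0.9410); ey = (-0.9410,0.3384)
P = B + 1.88·ex + 1.17·ey = (-1.4551,2.3042)

-1.46 2.30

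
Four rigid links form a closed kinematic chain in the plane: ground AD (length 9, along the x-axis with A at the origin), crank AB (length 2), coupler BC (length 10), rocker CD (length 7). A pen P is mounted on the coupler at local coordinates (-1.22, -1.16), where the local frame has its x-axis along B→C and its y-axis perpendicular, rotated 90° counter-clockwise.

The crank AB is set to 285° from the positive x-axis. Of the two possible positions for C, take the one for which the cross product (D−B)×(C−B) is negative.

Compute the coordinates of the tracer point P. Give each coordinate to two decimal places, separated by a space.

-1.12 -2.31

A=(0,0), D=(9.00,0)
B = A + 2.00·(cos285°, sin285°) = (0.5176, -1.9319)
|BD| = 8.6996
circle(B,10.00) ∩ circle(D,7.00): a=7.2810, h=6.8547
  candidates: C₊=(6.0946,6.3686) cross=59.633; C₋=(9.1390,-6.9986) cross=-59.633
  mode - wants cross < 0 → take C=(9.1390,-6.9986) (cross=-59.633)
ex = (C−B)/|BC| = (0.8621,-0.5067); ey = (0.5067,0.8621)
P = B + -1.22·ex + -1.16·ey = (-1.1219,-2.3138)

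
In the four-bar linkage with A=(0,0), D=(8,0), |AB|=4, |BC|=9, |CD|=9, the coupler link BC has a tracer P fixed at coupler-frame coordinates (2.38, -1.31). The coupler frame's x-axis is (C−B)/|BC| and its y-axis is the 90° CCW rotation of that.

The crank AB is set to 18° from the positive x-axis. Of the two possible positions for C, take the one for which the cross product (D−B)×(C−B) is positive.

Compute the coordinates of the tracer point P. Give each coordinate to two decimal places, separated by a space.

A=(0,0), D=(8.00,0)
B = A + 4.00·(cos18°, sin18°) = (3.8042, 1.2361)
|BD| = 4.3741
circle(B,9.00) ∩ circle(D,9.00): a=2.1870, h=8.7302
  candidates: C₊=(8.3692,8.9924) cross=38.187; C₋=(3.4350,-7.7564) cross=-38.187
  mode + wants cross > 0 → take C=(8.3692,8.9924) (cross=38.187)
ex = (C−B)/|BC| = (0.5072,0.8618); ey = (-0.8618,0.5072)
P = B + 2.38·ex + -1.31·ey = (6.1404,2.6227)

6.14 2.62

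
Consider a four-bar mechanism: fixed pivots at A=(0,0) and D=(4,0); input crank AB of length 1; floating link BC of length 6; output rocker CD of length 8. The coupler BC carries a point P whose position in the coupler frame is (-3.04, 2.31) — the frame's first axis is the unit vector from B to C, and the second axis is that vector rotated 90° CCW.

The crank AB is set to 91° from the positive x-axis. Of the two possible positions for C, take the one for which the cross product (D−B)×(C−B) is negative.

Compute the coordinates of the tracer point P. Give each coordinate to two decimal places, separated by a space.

A=(0,0), D=(4.00,0)
B = A + 1.00·(cos91°, sin91°) = (-0.0175, 0.9998)
|BD| = 4.1400
circle(B,6.00) ∩ circle(D,8.00): a=-1.3116, h=5.8549
  candidates: C₊=(0.1237,6.9982) cross=24.239; C₋=(-2.7043,-4.3649) cross=-24.239
  mode - wants cross < 0 → take C=(-2.7043,-4.3649) (cross=-24.239)
ex = (C−B)/|BC| = (-0.4478,-0.8941); ey = (0.8941,-0.4478)
P = B + -3.04·ex + 2.31·ey = (3.4093,2.6836)

3.41 2.68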